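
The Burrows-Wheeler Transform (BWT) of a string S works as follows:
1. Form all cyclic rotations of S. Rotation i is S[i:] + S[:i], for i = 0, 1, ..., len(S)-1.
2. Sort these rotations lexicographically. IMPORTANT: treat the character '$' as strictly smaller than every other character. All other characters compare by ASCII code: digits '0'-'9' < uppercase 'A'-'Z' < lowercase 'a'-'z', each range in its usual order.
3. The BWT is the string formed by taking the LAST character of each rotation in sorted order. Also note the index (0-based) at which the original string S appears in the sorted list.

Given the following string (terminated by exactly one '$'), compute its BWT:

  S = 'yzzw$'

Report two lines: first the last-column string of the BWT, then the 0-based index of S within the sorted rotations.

All 5 rotations (rotation i = S[i:]+S[:i]):
  rot[0] = yzzw$
  rot[1] = zzw$y
  rot[2] = zw$yz
  rot[3] = w$yzz
  rot[4] = $yzzw
Sorted (with $ < everything):
  sorted[0] = $yzzw  (last char: 'w')
  sorted[1] = w$yzz  (last char: 'z')
  sorted[2] = yzzw$  (last char: '$')
  sorted[3] = zw$yz  (last char: 'z')
  sorted[4] = zzw$y  (last char: 'y')
Last column: wz$zy
Original string S is at sorted index 2

Answer: wz$zy
2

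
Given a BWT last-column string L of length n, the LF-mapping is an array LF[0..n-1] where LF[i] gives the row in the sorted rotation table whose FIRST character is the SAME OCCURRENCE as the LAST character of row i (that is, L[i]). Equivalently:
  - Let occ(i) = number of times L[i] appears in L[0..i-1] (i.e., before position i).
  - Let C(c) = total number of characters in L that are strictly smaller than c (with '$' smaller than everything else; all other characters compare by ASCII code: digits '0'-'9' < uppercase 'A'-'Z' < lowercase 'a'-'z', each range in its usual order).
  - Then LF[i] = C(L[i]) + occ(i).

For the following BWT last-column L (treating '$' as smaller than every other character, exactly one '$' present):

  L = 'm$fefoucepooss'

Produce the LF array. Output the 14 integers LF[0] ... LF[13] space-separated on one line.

Char counts: '$':1, 'c':1, 'e':2, 'f':2, 'm':1, 'o':3, 'p':1, 's':2, 'u':1
C (first-col start): C('$')=0, C('c')=1, C('e')=2, C('f')=4, C('m')=6, C('o')=7, C('p')=10, C('s')=11, C('u')=13
L[0]='m': occ=0, LF[0]=C('m')+0=6+0=6
L[1]='$': occ=0, LF[1]=C('$')+0=0+0=0
L[2]='f': occ=0, LF[2]=C('f')+0=4+0=4
L[3]='e': occ=0, LF[3]=C('e')+0=2+0=2
L[4]='f': occ=1, LF[4]=C('f')+1=4+1=5
L[5]='o': occ=0, LF[5]=C('o')+0=7+0=7
L[6]='u': occ=0, LF[6]=C('u')+0=13+0=13
L[7]='c': occ=0, LF[7]=C('c')+0=1+0=1
L[8]='e': occ=1, LF[8]=C('e')+1=2+1=3
L[9]='p': occ=0, LF[9]=C('p')+0=10+0=10
L[10]='o': occ=1, LF[10]=C('o')+1=7+1=8
L[11]='o': occ=2, LF[11]=C('o')+2=7+2=9
L[12]='s': occ=0, LF[12]=C('s')+0=11+0=11
L[13]='s': occ=1, LF[13]=C('s')+1=11+1=12

Answer: 6 0 4 2 5 7 13 1 3 10 8 9 11 12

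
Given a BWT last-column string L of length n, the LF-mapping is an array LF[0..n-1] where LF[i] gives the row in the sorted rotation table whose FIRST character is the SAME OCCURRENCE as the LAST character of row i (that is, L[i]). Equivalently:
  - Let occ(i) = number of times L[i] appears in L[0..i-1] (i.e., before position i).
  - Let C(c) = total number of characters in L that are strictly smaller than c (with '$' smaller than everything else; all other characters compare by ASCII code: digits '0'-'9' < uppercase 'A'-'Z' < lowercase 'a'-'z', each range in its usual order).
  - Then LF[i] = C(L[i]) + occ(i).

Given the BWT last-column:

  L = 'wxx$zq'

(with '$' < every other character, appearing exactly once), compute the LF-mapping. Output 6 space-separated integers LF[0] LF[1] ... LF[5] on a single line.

Char counts: '$':1, 'q':1, 'w':1, 'x':2, 'z':1
C (first-col start): C('$')=0, C('q')=1, C('w')=2, C('x')=3, C('z')=5
L[0]='w': occ=0, LF[0]=C('w')+0=2+0=2
L[1]='x': occ=0, LF[1]=C('x')+0=3+0=3
L[2]='x': occ=1, LF[2]=C('x')+1=3+1=4
L[3]='$': occ=0, LF[3]=C('$')+0=0+0=0
L[4]='z': occ=0, LF[4]=C('z')+0=5+0=5
L[5]='q': occ=0, LF[5]=C('q')+0=1+0=1

Answer: 2 3 4 0 5 1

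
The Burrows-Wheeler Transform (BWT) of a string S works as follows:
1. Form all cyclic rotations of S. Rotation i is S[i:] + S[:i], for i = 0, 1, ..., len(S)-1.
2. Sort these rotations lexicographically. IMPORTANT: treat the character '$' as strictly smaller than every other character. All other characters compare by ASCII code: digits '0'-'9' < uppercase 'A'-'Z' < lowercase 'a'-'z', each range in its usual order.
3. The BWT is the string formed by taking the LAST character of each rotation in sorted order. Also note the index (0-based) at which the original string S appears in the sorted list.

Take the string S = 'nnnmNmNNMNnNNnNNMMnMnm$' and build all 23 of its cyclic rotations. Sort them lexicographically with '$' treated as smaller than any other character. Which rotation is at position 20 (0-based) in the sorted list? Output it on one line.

All 23 rotations (rotation i = S[i:]+S[:i]):
  rot[0] = nnnmNmNNMNnNNnNNMMnMnm$
  rot[1] = nnmNmNNMNnNNnNNMMnMnm$n
  rot[2] = nmNmNNMNnNNnNNMMnMnm$nn
  rot[3] = mNmNNMNnNNnNNMMnMnm$nnn
  rot[4] = NmNNMNnNNnNNMMnMnm$nnnm
  rot[5] = mNNMNnNNnNNMMnMnm$nnnmN
  rot[6] = NNMNnNNnNNMMnMnm$nnnmNm
  rot[7] = NMNnNNnNNMMnMnm$nnnmNmN
  rot[8] = MNnNNnNNMMnMnm$nnnmNmNN
  rot[9] = NnNNnNNMMnMnm$nnnmNmNNM
  rot[10] = nNNnNNMMnMnm$nnnmNmNNMN
  rot[11] = NNnNNMMnMnm$nnnmNmNNMNn
  rot[12] = NnNNMMnMnm$nnnmNmNNMNnN
  rot[13] = nNNMMnMnm$nnnmNmNNMNnNN
  rot[14] = NNMMnMnm$nnnmNmNNMNnNNn
  rot[15] = NMMnMnm$nnnmNmNNMNnNNnN
  rot[16] = MMnMnm$nnnmNmNNMNnNNnNN
  rot[17] = MnMnm$nnnmNmNNMNnNNnNNM
  rot[18] = nMnm$nnnmNmNNMNnNNnNNMM
  rot[19] = Mnm$nnnmNmNNMNnNNnNNMMn
  rot[20] = nm$nnnmNmNNMNnNNnNNMMnM
  rot[21] = m$nnnmNmNNMNnNNnNNMMnMn
  rot[22] = $nnnmNmNNMNnNNnNNMMnMnm
Sorted (with $ < everything):
  sorted[0] = $nnnmNmNNMNnNNnNNMMnMnm
  sorted[1] = MMnMnm$nnnmNmNNMNnNNnNN
  sorted[2] = MNnNNnNNMMnMnm$nnnmNmNN
  sorted[3] = MnMnm$nnnmNmNNMNnNNnNNM
  sorted[4] = Mnm$nnnmNmNNMNnNNnNNMMn
  sorted[5] = NMMnMnm$nnnmNmNNMNnNNnN
  sorted[6] = NMNnNNnNNMMnMnm$nnnmNmN
  sorted[7] = NNMMnMnm$nnnmNmNNMNnNNn
  sorted[8] = NNMNnNNnNNMMnMnm$nnnmNm
  sorted[9] = NNnNNMMnMnm$nnnmNmNNMNn
  sorted[10] = NmNNMNnNNnNNMMnMnm$nnnm
  sorted[11] = NnNNMMnMnm$nnnmNmNNMNnN
  sorted[12] = NnNNnNNMMnMnm$nnnmNmNNM
  sorted[13] = m$nnnmNmNNMNnNNnNNMMnMn
  sorted[14] = mNNMNnNNnNNMMnMnm$nnnmN
  sorted[15] = mNmNNMNnNNnNNMMnMnm$nnn
  sorted[16] = nMnm$nnnmNmNNMNnNNnNNMM
  sorted[17] = nNNMMnMnm$nnnmNmNNMNnNN
  sorted[18] = nNNnNNMMnMnm$nnnmNmNNMN
  sorted[19] = nm$nnnmNmNNMNnNNnNNMMnM
  sorted[20] = nmNmNNMNnNNnNNMMnMnm$nn
  sorted[21] = nnmNmNNMNnNNnNNMMnMnm$n
  sorted[22] = nnnmNmNNMNnNNnNNMMnMnm$
sorted[20] = nmNmNNMNnNNnNNMMnMnm$nn

Answer: nmNmNNMNnNNnNNMMnMnm$nn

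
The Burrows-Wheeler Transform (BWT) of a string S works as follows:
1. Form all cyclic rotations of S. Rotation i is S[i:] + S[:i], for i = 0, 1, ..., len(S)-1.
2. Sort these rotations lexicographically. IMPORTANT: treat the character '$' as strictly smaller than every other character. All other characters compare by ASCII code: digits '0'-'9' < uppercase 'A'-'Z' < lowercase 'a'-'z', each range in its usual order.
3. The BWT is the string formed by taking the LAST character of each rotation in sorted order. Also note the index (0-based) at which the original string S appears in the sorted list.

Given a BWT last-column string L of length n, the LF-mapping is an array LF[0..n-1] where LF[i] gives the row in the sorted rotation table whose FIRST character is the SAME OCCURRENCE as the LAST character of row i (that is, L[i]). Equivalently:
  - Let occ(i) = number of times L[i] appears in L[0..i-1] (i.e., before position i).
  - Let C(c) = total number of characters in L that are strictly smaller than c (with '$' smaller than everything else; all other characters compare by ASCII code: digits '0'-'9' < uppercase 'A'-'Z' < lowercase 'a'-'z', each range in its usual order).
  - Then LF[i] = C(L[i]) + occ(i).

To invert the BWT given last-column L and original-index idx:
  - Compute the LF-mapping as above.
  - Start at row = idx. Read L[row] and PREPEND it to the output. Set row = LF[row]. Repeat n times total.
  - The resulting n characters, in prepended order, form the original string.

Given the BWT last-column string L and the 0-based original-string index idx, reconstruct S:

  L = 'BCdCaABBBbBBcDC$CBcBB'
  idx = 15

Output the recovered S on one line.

LF mapping: 2 11 20 12 16 1 3 4 5 17 6 7 18 15 13 0 14 8 19 9 10
Walk LF starting at row 15, prepending L[row]:
  step 1: row=15, L[15]='$', prepend. Next row=LF[15]=0
  step 2: row=0, L[0]='B', prepend. Next row=LF[0]=2
  step 3: row=2, L[2]='d', prepend. Next row=LF[2]=20
  step 4: row=20, L[20]='B', prepend. Next row=LF[20]=10
  step 5: row=10, L[10]='B', prepend. Next row=LF[10]=6
  step 6: row=6, L[6]='B', prepend. Next row=LF[6]=3
  step 7: row=3, L[3]='C', prepend. Next row=LF[3]=12
  step 8: row=12, L[12]='c', prepend. Next row=LF[12]=18
  step 9: row=18, L[18]='c', prepend. Next row=LF[18]=19
  step 10: row=19, L[19]='B', prepend. Next row=LF[19]=9
  step 11: row=9, L[9]='b', prepend. Next row=LF[9]=17
  step 12: row=17, L[17]='B', prepend. Next row=LF[17]=8
  step 13: row=8, L[8]='B', prepend. Next row=LF[8]=5
  step 14: row=5, L[5]='A', prepend. Next row=LF[5]=1
  step 15: row=1, L[1]='C', prepend. Next row=LF[1]=11
  step 16: row=11, L[11]='B', prepend. Next row=LF[11]=7
  step 17: row=7, L[7]='B', prepend. Next row=LF[7]=4
  step 18: row=4, L[4]='a', prepend. Next row=LF[4]=16
  step 19: row=16, L[16]='C', prepend. Next row=LF[16]=14
  step 20: row=14, L[14]='C', prepend. Next row=LF[14]=13
  step 21: row=13, L[13]='D', prepend. Next row=LF[13]=15
Reversed output: DCCaBBCABBbBccCBBBdB$

Answer: DCCaBBCABBbBccCBBBdB$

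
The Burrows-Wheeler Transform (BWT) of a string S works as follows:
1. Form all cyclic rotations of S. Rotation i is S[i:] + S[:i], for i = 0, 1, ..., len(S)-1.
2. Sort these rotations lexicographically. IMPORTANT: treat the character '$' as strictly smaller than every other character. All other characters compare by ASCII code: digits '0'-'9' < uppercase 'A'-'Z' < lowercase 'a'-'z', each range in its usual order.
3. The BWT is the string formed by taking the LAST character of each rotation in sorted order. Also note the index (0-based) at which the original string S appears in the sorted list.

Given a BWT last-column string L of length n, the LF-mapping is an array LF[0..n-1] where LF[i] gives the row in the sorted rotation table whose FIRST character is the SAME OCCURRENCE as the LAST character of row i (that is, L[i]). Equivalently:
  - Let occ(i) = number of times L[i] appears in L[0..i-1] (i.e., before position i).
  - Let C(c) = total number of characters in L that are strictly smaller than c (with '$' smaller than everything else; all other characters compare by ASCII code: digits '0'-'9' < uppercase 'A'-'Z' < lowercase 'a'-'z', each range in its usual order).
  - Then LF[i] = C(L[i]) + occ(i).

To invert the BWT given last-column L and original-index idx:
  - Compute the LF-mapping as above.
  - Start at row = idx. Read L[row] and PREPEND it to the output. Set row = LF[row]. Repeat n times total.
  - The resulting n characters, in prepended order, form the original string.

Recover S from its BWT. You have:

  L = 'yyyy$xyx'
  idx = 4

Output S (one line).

LF mapping: 3 4 5 6 0 1 7 2
Walk LF starting at row 4, prepending L[row]:
  step 1: row=4, L[4]='$', prepend. Next row=LF[4]=0
  step 2: row=0, L[0]='y', prepend. Next row=LF[0]=3
  step 3: row=3, L[3]='y', prepend. Next row=LF[3]=6
  step 4: row=6, L[6]='y', prepend. Next row=LF[6]=7
  step 5: row=7, L[7]='x', prepend. Next row=LF[7]=2
  step 6: row=2, L[2]='y', prepend. Next row=LF[2]=5
  step 7: row=5, L[5]='x', prepend. Next row=LF[5]=1
  step 8: row=1, L[1]='y', prepend. Next row=LF[1]=4
Reversed output: yxyxyyy$

Answer: yxyxyyy$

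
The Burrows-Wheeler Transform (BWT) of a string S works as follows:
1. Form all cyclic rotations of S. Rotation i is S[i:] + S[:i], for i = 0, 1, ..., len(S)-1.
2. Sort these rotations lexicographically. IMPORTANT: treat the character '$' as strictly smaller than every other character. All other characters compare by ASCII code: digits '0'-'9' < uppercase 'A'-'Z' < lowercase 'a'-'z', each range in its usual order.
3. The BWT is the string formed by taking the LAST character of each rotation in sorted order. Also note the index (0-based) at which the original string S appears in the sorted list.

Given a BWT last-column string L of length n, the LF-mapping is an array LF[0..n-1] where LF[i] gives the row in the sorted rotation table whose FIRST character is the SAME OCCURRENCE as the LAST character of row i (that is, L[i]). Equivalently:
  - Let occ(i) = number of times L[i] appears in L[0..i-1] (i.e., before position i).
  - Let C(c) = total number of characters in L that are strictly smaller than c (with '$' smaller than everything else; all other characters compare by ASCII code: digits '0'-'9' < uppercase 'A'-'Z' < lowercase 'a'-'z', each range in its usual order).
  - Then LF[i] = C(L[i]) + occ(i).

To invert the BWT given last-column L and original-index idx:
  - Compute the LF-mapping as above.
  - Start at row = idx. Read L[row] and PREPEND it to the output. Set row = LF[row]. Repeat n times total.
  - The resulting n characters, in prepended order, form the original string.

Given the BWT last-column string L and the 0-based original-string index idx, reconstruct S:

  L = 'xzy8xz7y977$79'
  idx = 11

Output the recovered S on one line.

Answer: y9z87y7x7z79x$

Derivation:
LF mapping: 8 12 10 5 9 13 1 11 6 2 3 0 4 7
Walk LF starting at row 11, prepending L[row]:
  step 1: row=11, L[11]='$', prepend. Next row=LF[11]=0
  step 2: row=0, L[0]='x', prepend. Next row=LF[0]=8
  step 3: row=8, L[8]='9', prepend. Next row=LF[8]=6
  step 4: row=6, L[6]='7', prepend. Next row=LF[6]=1
  step 5: row=1, L[1]='z', prepend. Next row=LF[1]=12
  step 6: row=12, L[12]='7', prepend. Next row=LF[12]=4
  step 7: row=4, L[4]='x', prepend. Next row=LF[4]=9
  step 8: row=9, L[9]='7', prepend. Next row=LF[9]=2
  step 9: row=2, L[2]='y', prepend. Next row=LF[2]=10
  step 10: row=10, L[10]='7', prepend. Next row=LF[10]=3
  step 11: row=3, L[3]='8', prepend. Next row=LF[3]=5
  step 12: row=5, L[5]='z', prepend. Next row=LF[5]=13
  step 13: row=13, L[13]='9', prepend. Next row=LF[13]=7
  step 14: row=7, L[7]='y', prepend. Next row=LF[7]=11
Reversed output: y9z87y7x7z79x$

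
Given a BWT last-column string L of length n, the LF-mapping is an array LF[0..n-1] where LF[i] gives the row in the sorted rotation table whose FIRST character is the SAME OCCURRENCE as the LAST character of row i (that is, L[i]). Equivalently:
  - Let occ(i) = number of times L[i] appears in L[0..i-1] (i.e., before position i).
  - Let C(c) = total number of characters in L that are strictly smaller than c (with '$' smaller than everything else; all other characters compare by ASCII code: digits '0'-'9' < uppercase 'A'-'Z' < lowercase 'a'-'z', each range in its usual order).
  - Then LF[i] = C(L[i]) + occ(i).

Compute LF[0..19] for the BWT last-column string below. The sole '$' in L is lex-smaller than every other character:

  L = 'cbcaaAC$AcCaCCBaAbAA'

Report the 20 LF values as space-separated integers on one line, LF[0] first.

Answer: 17 15 18 11 12 1 7 0 2 19 8 13 9 10 6 14 3 16 4 5

Derivation:
Char counts: '$':1, 'A':5, 'B':1, 'C':4, 'a':4, 'b':2, 'c':3
C (first-col start): C('$')=0, C('A')=1, C('B')=6, C('C')=7, C('a')=11, C('b')=15, C('c')=17
L[0]='c': occ=0, LF[0]=C('c')+0=17+0=17
L[1]='b': occ=0, LF[1]=C('b')+0=15+0=15
L[2]='c': occ=1, LF[2]=C('c')+1=17+1=18
L[3]='a': occ=0, LF[3]=C('a')+0=11+0=11
L[4]='a': occ=1, LF[4]=C('a')+1=11+1=12
L[5]='A': occ=0, LF[5]=C('A')+0=1+0=1
L[6]='C': occ=0, LF[6]=C('C')+0=7+0=7
L[7]='$': occ=0, LF[7]=C('$')+0=0+0=0
L[8]='A': occ=1, LF[8]=C('A')+1=1+1=2
L[9]='c': occ=2, LF[9]=C('c')+2=17+2=19
L[10]='C': occ=1, LF[10]=C('C')+1=7+1=8
L[11]='a': occ=2, LF[11]=C('a')+2=11+2=13
L[12]='C': occ=2, LF[12]=C('C')+2=7+2=9
L[13]='C': occ=3, LF[13]=C('C')+3=7+3=10
L[14]='B': occ=0, LF[14]=C('B')+0=6+0=6
L[15]='a': occ=3, LF[15]=C('a')+3=11+3=14
L[16]='A': occ=2, LF[16]=C('A')+2=1+2=3
L[17]='b': occ=1, LF[17]=C('b')+1=15+1=16
L[18]='A': occ=3, LF[18]=C('A')+3=1+3=4
L[19]='A': occ=4, LF[19]=C('A')+4=1+4=5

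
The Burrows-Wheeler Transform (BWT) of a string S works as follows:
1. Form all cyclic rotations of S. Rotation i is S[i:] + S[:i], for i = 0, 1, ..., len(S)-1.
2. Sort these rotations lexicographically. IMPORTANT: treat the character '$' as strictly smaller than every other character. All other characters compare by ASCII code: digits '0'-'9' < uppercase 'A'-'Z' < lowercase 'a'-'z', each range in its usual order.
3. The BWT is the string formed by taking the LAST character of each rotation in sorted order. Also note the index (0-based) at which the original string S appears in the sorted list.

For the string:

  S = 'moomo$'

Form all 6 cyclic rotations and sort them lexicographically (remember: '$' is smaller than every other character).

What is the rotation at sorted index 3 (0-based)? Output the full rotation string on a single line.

All 6 rotations (rotation i = S[i:]+S[:i]):
  rot[0] = moomo$
  rot[1] = oomo$m
  rot[2] = omo$mo
  rot[3] = mo$moo
  rot[4] = o$moom
  rot[5] = $moomo
Sorted (with $ < everything):
  sorted[0] = $moomo
  sorted[1] = mo$moo
  sorted[2] = moomo$
  sorted[3] = o$moom
  sorted[4] = omo$mo
  sorted[5] = oomo$m
sorted[3] = o$moom

Answer: o$moom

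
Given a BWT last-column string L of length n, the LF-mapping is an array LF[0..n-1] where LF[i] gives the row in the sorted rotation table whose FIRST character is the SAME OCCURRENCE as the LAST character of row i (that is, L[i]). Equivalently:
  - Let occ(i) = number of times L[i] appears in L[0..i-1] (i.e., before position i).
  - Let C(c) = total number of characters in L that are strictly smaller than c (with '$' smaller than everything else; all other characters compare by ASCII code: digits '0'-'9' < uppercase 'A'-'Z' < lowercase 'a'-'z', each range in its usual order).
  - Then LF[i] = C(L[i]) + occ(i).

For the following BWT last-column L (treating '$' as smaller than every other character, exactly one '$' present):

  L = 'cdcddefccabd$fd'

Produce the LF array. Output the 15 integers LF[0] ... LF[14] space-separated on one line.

Answer: 3 7 4 8 9 12 13 5 6 1 2 10 0 14 11

Derivation:
Char counts: '$':1, 'a':1, 'b':1, 'c':4, 'd':5, 'e':1, 'f':2
C (first-col start): C('$')=0, C('a')=1, C('b')=2, C('c')=3, C('d')=7, C('e')=12, C('f')=13
L[0]='c': occ=0, LF[0]=C('c')+0=3+0=3
L[1]='d': occ=0, LF[1]=C('d')+0=7+0=7
L[2]='c': occ=1, LF[2]=C('c')+1=3+1=4
L[3]='d': occ=1, LF[3]=C('d')+1=7+1=8
L[4]='d': occ=2, LF[4]=C('d')+2=7+2=9
L[5]='e': occ=0, LF[5]=C('e')+0=12+0=12
L[6]='f': occ=0, LF[6]=C('f')+0=13+0=13
L[7]='c': occ=2, LF[7]=C('c')+2=3+2=5
L[8]='c': occ=3, LF[8]=C('c')+3=3+3=6
L[9]='a': occ=0, LF[9]=C('a')+0=1+0=1
L[10]='b': occ=0, LF[10]=C('b')+0=2+0=2
L[11]='d': occ=3, LF[11]=C('d')+3=7+3=10
L[12]='$': occ=0, LF[12]=C('$')+0=0+0=0
L[13]='f': occ=1, LF[13]=C('f')+1=13+1=14
L[14]='d': occ=4, LF[14]=C('d')+4=7+4=11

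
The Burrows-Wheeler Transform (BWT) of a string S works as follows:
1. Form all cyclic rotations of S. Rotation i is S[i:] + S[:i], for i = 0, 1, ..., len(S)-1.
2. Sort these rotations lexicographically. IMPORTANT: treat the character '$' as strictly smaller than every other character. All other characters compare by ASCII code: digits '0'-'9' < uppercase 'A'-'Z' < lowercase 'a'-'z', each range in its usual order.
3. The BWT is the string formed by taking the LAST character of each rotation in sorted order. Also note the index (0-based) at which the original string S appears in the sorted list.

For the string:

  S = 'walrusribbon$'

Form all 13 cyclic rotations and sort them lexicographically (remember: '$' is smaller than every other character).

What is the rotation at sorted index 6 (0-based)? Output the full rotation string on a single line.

All 13 rotations (rotation i = S[i:]+S[:i]):
  rot[0] = walrusribbon$
  rot[1] = alrusribbon$w
  rot[2] = lrusribbon$wa
  rot[3] = rusribbon$wal
  rot[4] = usribbon$walr
  rot[5] = sribbon$walru
  rot[6] = ribbon$walrus
  rot[7] = ibbon$walrusr
  rot[8] = bbon$walrusri
  rot[9] = bon$walrusrib
  rot[10] = on$walrusribb
  rot[11] = n$walrusribbo
  rot[12] = $walrusribbon
Sorted (with $ < everything):
  sorted[0] = $walrusribbon
  sorted[1] = alrusribbon$w
  sorted[2] = bbon$walrusri
  sorted[3] = bon$walrusrib
  sorted[4] = ibbon$walrusr
  sorted[5] = lrusribbon$wa
  sorted[6] = n$walrusribbo
  sorted[7] = on$walrusribb
  sorted[8] = ribbon$walrus
  sorted[9] = rusribbon$wal
  sorted[10] = sribbon$walru
  sorted[11] = usribbon$walr
  sorted[12] = walrusribbon$
sorted[6] = n$walrusribbo

Answer: n$walrusribbo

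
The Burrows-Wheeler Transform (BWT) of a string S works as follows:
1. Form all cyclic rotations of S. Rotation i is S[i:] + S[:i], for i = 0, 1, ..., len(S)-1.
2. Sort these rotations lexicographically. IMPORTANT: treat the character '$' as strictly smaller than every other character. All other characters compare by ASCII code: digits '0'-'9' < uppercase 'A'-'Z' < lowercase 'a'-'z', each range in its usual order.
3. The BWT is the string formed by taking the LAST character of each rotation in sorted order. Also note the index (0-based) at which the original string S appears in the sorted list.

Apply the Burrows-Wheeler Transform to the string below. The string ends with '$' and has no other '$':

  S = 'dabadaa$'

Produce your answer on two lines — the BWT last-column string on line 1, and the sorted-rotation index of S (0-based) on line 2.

Answer: aaddbaa$
7

Derivation:
All 8 rotations (rotation i = S[i:]+S[:i]):
  rot[0] = dabadaa$
  rot[1] = abadaa$d
  rot[2] = badaa$da
  rot[3] = adaa$dab
  rot[4] = daa$daba
  rot[5] = aa$dabad
  rot[6] = a$dabada
  rot[7] = $dabadaa
Sorted (with $ < everything):
  sorted[0] = $dabadaa  (last char: 'a')
  sorted[1] = a$dabada  (last char: 'a')
  sorted[2] = aa$dabad  (last char: 'd')
  sorted[3] = abadaa$d  (last char: 'd')
  sorted[4] = adaa$dab  (last char: 'b')
  sorted[5] = badaa$da  (last char: 'a')
  sorted[6] = daa$daba  (last char: 'a')
  sorted[7] = dabadaa$  (last char: '$')
Last column: aaddbaa$
Original string S is at sorted index 7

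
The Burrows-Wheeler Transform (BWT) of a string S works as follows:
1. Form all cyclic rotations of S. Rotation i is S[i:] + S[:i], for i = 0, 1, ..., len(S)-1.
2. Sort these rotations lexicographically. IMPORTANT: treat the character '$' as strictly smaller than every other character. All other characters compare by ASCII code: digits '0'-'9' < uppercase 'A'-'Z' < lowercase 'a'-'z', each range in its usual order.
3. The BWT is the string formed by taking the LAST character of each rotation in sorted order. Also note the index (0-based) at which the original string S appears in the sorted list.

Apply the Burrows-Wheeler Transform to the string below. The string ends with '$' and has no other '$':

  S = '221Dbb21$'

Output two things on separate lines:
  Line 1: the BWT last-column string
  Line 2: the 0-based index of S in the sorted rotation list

Answer: 122b2$1bD
5

Derivation:
All 9 rotations (rotation i = S[i:]+S[:i]):
  rot[0] = 221Dbb21$
  rot[1] = 21Dbb21$2
  rot[2] = 1Dbb21$22
  rot[3] = Dbb21$221
  rot[4] = bb21$221D
  rot[5] = b21$221Db
  rot[6] = 21$221Dbb
  rot[7] = 1$221Dbb2
  rot[8] = $221Dbb21
Sorted (with $ < everything):
  sorted[0] = $221Dbb21  (last char: '1')
  sorted[1] = 1$221Dbb2  (last char: '2')
  sorted[2] = 1Dbb21$22  (last char: '2')
  sorted[3] = 21$221Dbb  (last char: 'b')
  sorted[4] = 21Dbb21$2  (last char: '2')
  sorted[5] = 221Dbb21$  (last char: '$')
  sorted[6] = Dbb21$221  (last char: '1')
  sorted[7] = b21$221Db  (last char: 'b')
  sorted[8] = bb21$221D  (last char: 'D')
Last column: 122b2$1bD
Original string S is at sorted index 5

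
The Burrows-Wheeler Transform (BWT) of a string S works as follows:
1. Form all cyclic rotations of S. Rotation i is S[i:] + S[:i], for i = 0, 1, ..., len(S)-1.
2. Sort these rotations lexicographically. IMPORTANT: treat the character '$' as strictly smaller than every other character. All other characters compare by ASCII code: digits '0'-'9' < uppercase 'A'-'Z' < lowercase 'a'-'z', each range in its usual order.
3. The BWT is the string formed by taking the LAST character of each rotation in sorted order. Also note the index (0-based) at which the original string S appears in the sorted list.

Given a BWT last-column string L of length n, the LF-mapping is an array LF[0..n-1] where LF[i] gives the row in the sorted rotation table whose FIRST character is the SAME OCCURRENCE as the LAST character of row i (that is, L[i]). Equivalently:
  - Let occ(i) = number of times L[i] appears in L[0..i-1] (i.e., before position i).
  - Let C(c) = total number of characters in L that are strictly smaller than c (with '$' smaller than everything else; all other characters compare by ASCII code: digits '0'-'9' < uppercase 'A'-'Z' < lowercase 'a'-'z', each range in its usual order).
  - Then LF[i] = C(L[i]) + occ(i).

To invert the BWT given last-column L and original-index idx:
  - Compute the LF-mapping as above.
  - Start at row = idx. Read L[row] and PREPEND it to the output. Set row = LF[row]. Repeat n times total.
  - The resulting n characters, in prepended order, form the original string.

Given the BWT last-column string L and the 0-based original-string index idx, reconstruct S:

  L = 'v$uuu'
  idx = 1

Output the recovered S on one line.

Answer: uuuv$

Derivation:
LF mapping: 4 0 1 2 3
Walk LF starting at row 1, prepending L[row]:
  step 1: row=1, L[1]='$', prepend. Next row=LF[1]=0
  step 2: row=0, L[0]='v', prepend. Next row=LF[0]=4
  step 3: row=4, L[4]='u', prepend. Next row=LF[4]=3
  step 4: row=3, L[3]='u', prepend. Next row=LF[3]=2
  step 5: row=2, L[2]='u', prepend. Next row=LF[2]=1
Reversed output: uuuv$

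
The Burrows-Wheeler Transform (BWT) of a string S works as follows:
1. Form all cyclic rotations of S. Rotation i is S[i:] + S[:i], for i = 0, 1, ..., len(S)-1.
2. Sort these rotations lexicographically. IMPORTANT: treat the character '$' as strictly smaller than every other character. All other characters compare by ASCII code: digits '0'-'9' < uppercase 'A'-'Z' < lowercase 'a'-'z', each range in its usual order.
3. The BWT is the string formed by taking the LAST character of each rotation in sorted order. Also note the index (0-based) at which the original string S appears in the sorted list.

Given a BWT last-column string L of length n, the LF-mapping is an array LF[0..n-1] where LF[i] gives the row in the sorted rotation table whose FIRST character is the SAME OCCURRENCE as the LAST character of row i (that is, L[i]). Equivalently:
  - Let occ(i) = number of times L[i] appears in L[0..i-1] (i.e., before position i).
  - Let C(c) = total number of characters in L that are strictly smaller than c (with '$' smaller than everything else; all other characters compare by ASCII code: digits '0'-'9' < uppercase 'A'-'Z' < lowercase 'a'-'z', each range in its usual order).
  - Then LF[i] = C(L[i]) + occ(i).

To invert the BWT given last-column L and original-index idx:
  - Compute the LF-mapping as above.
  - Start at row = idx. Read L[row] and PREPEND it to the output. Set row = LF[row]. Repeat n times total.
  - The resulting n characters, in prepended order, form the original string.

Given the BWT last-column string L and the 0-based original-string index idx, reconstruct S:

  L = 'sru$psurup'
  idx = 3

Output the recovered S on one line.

LF mapping: 5 3 7 0 1 6 8 4 9 2
Walk LF starting at row 3, prepending L[row]:
  step 1: row=3, L[3]='$', prepend. Next row=LF[3]=0
  step 2: row=0, L[0]='s', prepend. Next row=LF[0]=5
  step 3: row=5, L[5]='s', prepend. Next row=LF[5]=6
  step 4: row=6, L[6]='u', prepend. Next row=LF[6]=8
  step 5: row=8, L[8]='u', prepend. Next row=LF[8]=9
  step 6: row=9, L[9]='p', prepend. Next row=LF[9]=2
  step 7: row=2, L[2]='u', prepend. Next row=LF[2]=7
  step 8: row=7, L[7]='r', prepend. Next row=LF[7]=4
  step 9: row=4, L[4]='p', prepend. Next row=LF[4]=1
  step 10: row=1, L[1]='r', prepend. Next row=LF[1]=3
Reversed output: rprupuuss$

Answer: rprupuuss$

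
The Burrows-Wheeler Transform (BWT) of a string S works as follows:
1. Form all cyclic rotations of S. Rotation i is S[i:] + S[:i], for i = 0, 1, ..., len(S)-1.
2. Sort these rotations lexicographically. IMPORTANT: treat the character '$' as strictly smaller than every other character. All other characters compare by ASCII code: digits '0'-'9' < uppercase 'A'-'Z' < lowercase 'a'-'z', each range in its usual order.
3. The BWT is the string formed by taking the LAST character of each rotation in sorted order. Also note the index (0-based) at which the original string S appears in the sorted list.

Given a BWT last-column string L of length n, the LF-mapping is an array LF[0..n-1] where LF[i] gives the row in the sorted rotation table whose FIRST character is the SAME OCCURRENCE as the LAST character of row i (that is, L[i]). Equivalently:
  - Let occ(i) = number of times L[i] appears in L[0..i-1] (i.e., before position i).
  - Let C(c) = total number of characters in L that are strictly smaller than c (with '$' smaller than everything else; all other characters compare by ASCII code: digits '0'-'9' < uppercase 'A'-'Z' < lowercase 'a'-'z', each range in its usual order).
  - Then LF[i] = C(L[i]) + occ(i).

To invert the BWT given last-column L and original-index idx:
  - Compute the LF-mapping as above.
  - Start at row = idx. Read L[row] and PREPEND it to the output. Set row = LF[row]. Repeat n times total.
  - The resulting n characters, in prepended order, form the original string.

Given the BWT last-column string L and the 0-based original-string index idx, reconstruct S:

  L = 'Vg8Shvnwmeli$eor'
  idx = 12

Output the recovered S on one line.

LF mapping: 3 6 1 2 7 14 11 15 10 4 9 8 0 5 12 13
Walk LF starting at row 12, prepending L[row]:
  step 1: row=12, L[12]='$', prepend. Next row=LF[12]=0
  step 2: row=0, L[0]='V', prepend. Next row=LF[0]=3
  step 3: row=3, L[3]='S', prepend. Next row=LF[3]=2
  step 4: row=2, L[2]='8', prepend. Next row=LF[2]=1
  step 5: row=1, L[1]='g', prepend. Next row=LF[1]=6
  step 6: row=6, L[6]='n', prepend. Next row=LF[6]=11
  step 7: row=11, L[11]='i', prepend. Next row=LF[11]=8
  step 8: row=8, L[8]='m', prepend. Next row=LF[8]=10
  step 9: row=10, L[10]='l', prepend. Next row=LF[10]=9
  step 10: row=9, L[9]='e', prepend. Next row=LF[9]=4
  step 11: row=4, L[4]='h', prepend. Next row=LF[4]=7
  step 12: row=7, L[7]='w', prepend. Next row=LF[7]=15
  step 13: row=15, L[15]='r', prepend. Next row=LF[15]=13
  step 14: row=13, L[13]='e', prepend. Next row=LF[13]=5
  step 15: row=5, L[5]='v', prepend. Next row=LF[5]=14
  step 16: row=14, L[14]='o', prepend. Next row=LF[14]=12
Reversed output: overwhelming8SV$

Answer: overwhelming8SV$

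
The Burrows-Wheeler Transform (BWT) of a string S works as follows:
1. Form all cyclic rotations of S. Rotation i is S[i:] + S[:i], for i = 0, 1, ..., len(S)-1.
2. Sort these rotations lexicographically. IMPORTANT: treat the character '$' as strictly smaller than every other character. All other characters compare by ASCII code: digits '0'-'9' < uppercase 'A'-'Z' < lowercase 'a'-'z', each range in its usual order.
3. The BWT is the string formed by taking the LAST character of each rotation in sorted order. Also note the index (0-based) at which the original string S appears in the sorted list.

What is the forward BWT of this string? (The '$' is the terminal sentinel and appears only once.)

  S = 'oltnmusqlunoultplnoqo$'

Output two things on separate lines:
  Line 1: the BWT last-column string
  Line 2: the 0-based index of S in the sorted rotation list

Answer: opouqntluq$nntsoullolm
10

Derivation:
All 22 rotations (rotation i = S[i:]+S[:i]):
  rot[0] = oltnmusqlunoultplnoqo$
  rot[1] = ltnmusqlunoultplnoqo$o
  rot[2] = tnmusqlunoultplnoqo$ol
  rot[3] = nmusqlunoultplnoqo$olt
  rot[4] = musqlunoultplnoqo$oltn
  rot[5] = usqlunoultplnoqo$oltnm
  rot[6] = sqlunoultplnoqo$oltnmu
  rot[7] = qlunoultplnoqo$oltnmus
  rot[8] = lunoultplnoqo$oltnmusq
  rot[9] = unoultplnoqo$oltnmusql
  rot[10] = noultplnoqo$oltnmusqlu
  rot[11] = oultplnoqo$oltnmusqlun
  rot[12] = ultplnoqo$oltnmusqluno
  rot[13] = ltplnoqo$oltnmusqlunou
  rot[14] = tplnoqo$oltnmusqlunoul
  rot[15] = plnoqo$oltnmusqlunoult
  rot[16] = lnoqo$oltnmusqlunoultp
  rot[17] = noqo$oltnmusqlunoultpl
  rot[18] = oqo$oltnmusqlunoultpln
  rot[19] = qo$oltnmusqlunoultplno
  rot[20] = o$oltnmusqlunoultplnoq
  rot[21] = $oltnmusqlunoultplnoqo
Sorted (with $ < everything):
  sorted[0] = $oltnmusqlunoultplnoqo  (last char: 'o')
  sorted[1] = lnoqo$oltnmusqlunoultp  (last char: 'p')
  sorted[2] = ltnmusqlunoultplnoqo$o  (last char: 'o')
  sorted[3] = ltplnoqo$oltnmusqlunou  (last char: 'u')
  sorted[4] = lunoultplnoqo$oltnmusq  (last char: 'q')
  sorted[5] = musqlunoultplnoqo$oltn  (last char: 'n')
  sorted[6] = nmusqlunoultplnoqo$olt  (last char: 't')
  sorted[7] = noqo$oltnmusqlunoultpl  (last char: 'l')
  sorted[8] = noultplnoqo$oltnmusqlu  (last char: 'u')
  sorted[9] = o$oltnmusqlunoultplnoq  (last char: 'q')
  sorted[10] = oltnmusqlunoultplnoqo$  (last char: '$')
  sorted[11] = oqo$oltnmusqlunoultpln  (last char: 'n')
  sorted[12] = oultplnoqo$oltnmusqlun  (last char: 'n')
  sorted[13] = plnoqo$oltnmusqlunoult  (last char: 't')
  sorted[14] = qlunoultplnoqo$oltnmus  (last char: 's')
  sorted[15] = qo$oltnmusqlunoultplno  (last char: 'o')
  sorted[16] = sqlunoultplnoqo$oltnmu  (last char: 'u')
  sorted[17] = tnmusqlunoultplnoqo$ol  (last char: 'l')
  sorted[18] = tplnoqo$oltnmusqlunoul  (last char: 'l')
  sorted[19] = ultplnoqo$oltnmusqluno  (last char: 'o')
  sorted[20] = unoultplnoqo$oltnmusql  (last char: 'l')
  sorted[21] = usqlunoultplnoqo$oltnm  (last char: 'm')
Last column: opouqntluq$nntsoullolm
Original string S is at sorted index 10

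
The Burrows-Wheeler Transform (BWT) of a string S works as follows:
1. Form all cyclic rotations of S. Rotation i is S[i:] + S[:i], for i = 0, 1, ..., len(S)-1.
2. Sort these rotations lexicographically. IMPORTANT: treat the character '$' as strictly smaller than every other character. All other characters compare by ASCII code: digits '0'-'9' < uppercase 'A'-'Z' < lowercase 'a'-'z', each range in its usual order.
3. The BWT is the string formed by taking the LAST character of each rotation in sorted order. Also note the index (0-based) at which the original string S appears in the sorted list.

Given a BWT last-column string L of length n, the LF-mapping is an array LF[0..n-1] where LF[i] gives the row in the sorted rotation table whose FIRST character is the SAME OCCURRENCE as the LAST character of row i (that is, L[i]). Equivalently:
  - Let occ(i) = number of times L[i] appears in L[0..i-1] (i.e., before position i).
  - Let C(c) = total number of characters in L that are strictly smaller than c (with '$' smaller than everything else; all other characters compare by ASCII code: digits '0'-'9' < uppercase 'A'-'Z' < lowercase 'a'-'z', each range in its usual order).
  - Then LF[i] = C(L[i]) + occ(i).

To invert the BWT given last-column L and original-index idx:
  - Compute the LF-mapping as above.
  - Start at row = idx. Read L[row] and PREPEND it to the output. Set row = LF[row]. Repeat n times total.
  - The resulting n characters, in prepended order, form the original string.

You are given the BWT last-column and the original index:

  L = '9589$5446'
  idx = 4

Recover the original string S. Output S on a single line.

Answer: 56954849$

Derivation:
LF mapping: 7 3 6 8 0 4 1 2 5
Walk LF starting at row 4, prepending L[row]:
  step 1: row=4, L[4]='$', prepend. Next row=LF[4]=0
  step 2: row=0, L[0]='9', prepend. Next row=LF[0]=7
  step 3: row=7, L[7]='4', prepend. Next row=LF[7]=2
  step 4: row=2, L[2]='8', prepend. Next row=LF[2]=6
  step 5: row=6, L[6]='4', prepend. Next row=LF[6]=1
  step 6: row=1, L[1]='5', prepend. Next row=LF[1]=3
  step 7: row=3, L[3]='9', prepend. Next row=LF[3]=8
  step 8: row=8, L[8]='6', prepend. Next row=LF[8]=5
  step 9: row=5, L[5]='5', prepend. Next row=LF[5]=4
Reversed output: 56954849$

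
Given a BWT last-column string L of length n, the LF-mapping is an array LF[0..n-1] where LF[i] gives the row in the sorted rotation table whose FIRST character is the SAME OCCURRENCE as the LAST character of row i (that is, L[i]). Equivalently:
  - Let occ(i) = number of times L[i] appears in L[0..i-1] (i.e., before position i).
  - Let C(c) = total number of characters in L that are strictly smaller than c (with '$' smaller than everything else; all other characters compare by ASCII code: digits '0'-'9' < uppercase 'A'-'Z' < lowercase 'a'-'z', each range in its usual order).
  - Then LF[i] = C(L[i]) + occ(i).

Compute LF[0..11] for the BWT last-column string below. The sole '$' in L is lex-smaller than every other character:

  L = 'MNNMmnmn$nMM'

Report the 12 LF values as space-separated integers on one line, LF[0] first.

Answer: 1 5 6 2 7 9 8 10 0 11 3 4

Derivation:
Char counts: '$':1, 'M':4, 'N':2, 'm':2, 'n':3
C (first-col start): C('$')=0, C('M')=1, C('N')=5, C('m')=7, C('n')=9
L[0]='M': occ=0, LF[0]=C('M')+0=1+0=1
L[1]='N': occ=0, LF[1]=C('N')+0=5+0=5
L[2]='N': occ=1, LF[2]=C('N')+1=5+1=6
L[3]='M': occ=1, LF[3]=C('M')+1=1+1=2
L[4]='m': occ=0, LF[4]=C('m')+0=7+0=7
L[5]='n': occ=0, LF[5]=C('n')+0=9+0=9
L[6]='m': occ=1, LF[6]=C('m')+1=7+1=8
L[7]='n': occ=1, LF[7]=C('n')+1=9+1=10
L[8]='$': occ=0, LF[8]=C('$')+0=0+0=0
L[9]='n': occ=2, LF[9]=C('n')+2=9+2=11
L[10]='M': occ=2, LF[10]=C('M')+2=1+2=3
L[11]='M': occ=3, LF[11]=C('M')+3=1+3=4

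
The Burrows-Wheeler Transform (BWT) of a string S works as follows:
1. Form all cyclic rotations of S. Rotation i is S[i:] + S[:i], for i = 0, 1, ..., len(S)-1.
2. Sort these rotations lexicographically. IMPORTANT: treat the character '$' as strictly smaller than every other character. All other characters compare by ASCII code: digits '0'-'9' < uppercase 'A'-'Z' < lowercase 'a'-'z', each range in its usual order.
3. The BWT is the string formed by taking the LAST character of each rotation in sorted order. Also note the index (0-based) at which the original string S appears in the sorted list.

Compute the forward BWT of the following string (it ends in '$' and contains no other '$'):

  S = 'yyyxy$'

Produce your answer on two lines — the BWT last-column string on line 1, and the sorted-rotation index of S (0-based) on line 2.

All 6 rotations (rotation i = S[i:]+S[:i]):
  rot[0] = yyyxy$
  rot[1] = yyxy$y
  rot[2] = yxy$yy
  rot[3] = xy$yyy
  rot[4] = y$yyyx
  rot[5] = $yyyxy
Sorted (with $ < everything):
  sorted[0] = $yyyxy  (last char: 'y')
  sorted[1] = xy$yyy  (last char: 'y')
  sorted[2] = y$yyyx  (last char: 'x')
  sorted[3] = yxy$yy  (last char: 'y')
  sorted[4] = yyxy$y  (last char: 'y')
  sorted[5] = yyyxy$  (last char: '$')
Last column: yyxyy$
Original string S is at sorted index 5

Answer: yyxyy$
5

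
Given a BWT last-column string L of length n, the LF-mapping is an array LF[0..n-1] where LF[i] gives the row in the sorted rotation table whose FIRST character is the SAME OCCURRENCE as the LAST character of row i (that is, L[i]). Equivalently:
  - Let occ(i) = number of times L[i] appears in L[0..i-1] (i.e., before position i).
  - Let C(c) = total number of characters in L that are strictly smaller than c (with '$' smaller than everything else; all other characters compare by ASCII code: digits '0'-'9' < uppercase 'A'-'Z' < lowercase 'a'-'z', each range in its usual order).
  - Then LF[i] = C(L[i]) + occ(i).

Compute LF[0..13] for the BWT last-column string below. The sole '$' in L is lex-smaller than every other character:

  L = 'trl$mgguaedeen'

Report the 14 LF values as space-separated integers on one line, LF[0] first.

Char counts: '$':1, 'a':1, 'd':1, 'e':3, 'g':2, 'l':1, 'm':1, 'n':1, 'r':1, 't':1, 'u':1
C (first-col start): C('$')=0, C('a')=1, C('d')=2, C('e')=3, C('g')=6, C('l')=8, C('m')=9, C('n')=10, C('r')=11, C('t')=12, C('u')=13
L[0]='t': occ=0, LF[0]=C('t')+0=12+0=12
L[1]='r': occ=0, LF[1]=C('r')+0=11+0=11
L[2]='l': occ=0, LF[2]=C('l')+0=8+0=8
L[3]='$': occ=0, LF[3]=C('$')+0=0+0=0
L[4]='m': occ=0, LF[4]=C('m')+0=9+0=9
L[5]='g': occ=0, LF[5]=C('g')+0=6+0=6
L[6]='g': occ=1, LF[6]=C('g')+1=6+1=7
L[7]='u': occ=0, LF[7]=C('u')+0=13+0=13
L[8]='a': occ=0, LF[8]=C('a')+0=1+0=1
L[9]='e': occ=0, LF[9]=C('e')+0=3+0=3
L[10]='d': occ=0, LF[10]=C('d')+0=2+0=2
L[11]='e': occ=1, LF[11]=C('e')+1=3+1=4
L[12]='e': occ=2, LF[12]=C('e')+2=3+2=5
L[13]='n': occ=0, LF[13]=C('n')+0=10+0=10

Answer: 12 11 8 0 9 6 7 13 1 3 2 4 5 10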